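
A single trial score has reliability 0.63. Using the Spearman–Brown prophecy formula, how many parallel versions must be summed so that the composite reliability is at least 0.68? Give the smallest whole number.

2

k ≥ ρ*(1−ρ₁)/(ρ₁(1−ρ*)) = 0.68·0.37 / (0.63·0.32) = 1.248.
Smallest integer k = 2.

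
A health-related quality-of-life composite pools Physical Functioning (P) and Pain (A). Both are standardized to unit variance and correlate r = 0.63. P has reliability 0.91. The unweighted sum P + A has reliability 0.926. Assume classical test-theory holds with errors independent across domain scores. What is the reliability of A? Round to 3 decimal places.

0.849

Var(P+A) = 2 + 2·0.63 = 3.260.
True-score variance = ρ_P + ρ_A + 2·0.63, so 0.926 = (0.91 + ρ_A + 1.26) / 3.260.
ρ_A = 0.926·3.260 − 0.91 − 1.26 = 0.849.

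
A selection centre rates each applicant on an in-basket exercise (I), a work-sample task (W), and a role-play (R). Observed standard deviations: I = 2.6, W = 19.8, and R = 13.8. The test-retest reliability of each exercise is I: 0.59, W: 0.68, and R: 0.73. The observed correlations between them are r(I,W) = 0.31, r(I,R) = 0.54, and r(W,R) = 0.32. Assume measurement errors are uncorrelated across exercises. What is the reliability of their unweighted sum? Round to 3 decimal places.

Var(I+W+R) = 2.6² + 19.8² + 13.8² + 2·[2.6·19.8·0.31 + 2.6·13.8·0.54 + 19.8·13.8·0.32] = 589.24 + 245.542 = 834.782.
Under uncorrelated errors the observed covariances equal the true-score covariances, so only the own-variance terms attenuate.
True-score variance = [2.6²·0.59 + 19.8²·0.68 + 13.8²·0.73] + 245.542 = 409.597 + 245.542 = 655.138.
Reliability = 655.138 / 834.782 = 0.785.

0.785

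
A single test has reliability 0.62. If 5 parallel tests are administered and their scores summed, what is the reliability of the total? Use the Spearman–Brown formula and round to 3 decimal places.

ρ_k = kρ / (1 + (k−1)ρ) = 5·0.62 / (1 + 4·0.62) = 3.100 / 3.480 = 0.891.

0.891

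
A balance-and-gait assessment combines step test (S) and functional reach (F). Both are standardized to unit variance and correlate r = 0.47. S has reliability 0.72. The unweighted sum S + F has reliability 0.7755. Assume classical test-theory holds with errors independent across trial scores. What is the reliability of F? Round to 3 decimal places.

Var(S+F) = 2 + 2·0.47 = 2.940.
True-score variance = ρ_S + ρ_F + 2·0.47, so 0.7755 = (0.72 + ρ_F + 0.94) / 2.940.
ρ_F = 0.7755·2.940 − 0.72 − 0.94 = 0.620.

0.620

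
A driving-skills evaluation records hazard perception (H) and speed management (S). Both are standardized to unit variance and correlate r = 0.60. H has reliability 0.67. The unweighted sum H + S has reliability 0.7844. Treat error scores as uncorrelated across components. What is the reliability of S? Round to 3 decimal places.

0.640

Var(H+S) = 2 + 2·0.60 = 3.200.
True-score variance = ρ_H + ρ_S + 2·0.60, so 0.7844 = (0.67 + ρ_S + 1.20) / 3.200.
ρ_S = 0.7844·3.200 − 0.67 − 1.20 = 0.640.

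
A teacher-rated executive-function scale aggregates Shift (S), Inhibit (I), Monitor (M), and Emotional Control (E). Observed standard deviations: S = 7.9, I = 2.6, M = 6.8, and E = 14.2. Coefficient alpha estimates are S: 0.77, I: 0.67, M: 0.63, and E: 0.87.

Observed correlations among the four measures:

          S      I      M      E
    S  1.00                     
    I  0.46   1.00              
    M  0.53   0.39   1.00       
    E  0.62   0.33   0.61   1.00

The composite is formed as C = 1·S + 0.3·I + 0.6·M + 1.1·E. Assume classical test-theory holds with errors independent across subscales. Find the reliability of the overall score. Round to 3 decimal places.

0.913

Var(C) = 7.9² + 0.3²·2.6² + 0.6²·6.8² + 1.1²·14.2² + 2·[0.3·7.9·2.6·0.46 + 0.6·7.9·6.8·0.53 + 1.1·7.9·14.2·0.62 + 0.18·2.6·6.8·0.39 + 0.33·2.6·14.2·0.33 + 0.66·6.8·14.2·0.61] = 323.649 + 281.122 = 604.771.
With uncorrelated errors the cross-covariances are all true-score covariance, so they carry over unchanged; only the diagonal terms shrink to ρᵢσᵢ².
True-score variance = [7.9²·0.77 + 0.3²·2.6²·0.67 + 0.6²·6.8²·0.63 + 1.1²·14.2²·0.87] + 281.122 = 271.217 + 281.122 = 552.339.
Reliability = 552.339 / 604.771 = 0.913.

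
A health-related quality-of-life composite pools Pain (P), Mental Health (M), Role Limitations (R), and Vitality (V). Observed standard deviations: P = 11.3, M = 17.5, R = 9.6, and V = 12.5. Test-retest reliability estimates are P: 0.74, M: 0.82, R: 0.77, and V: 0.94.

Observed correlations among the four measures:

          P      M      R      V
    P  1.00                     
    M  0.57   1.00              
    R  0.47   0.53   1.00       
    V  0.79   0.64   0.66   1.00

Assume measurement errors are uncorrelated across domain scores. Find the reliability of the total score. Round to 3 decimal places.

0.936

Var(P+M+R+V) = 11.3² + 17.5² + 9.6² + 12.5² + 2·[11.3·17.5·0.57 + 11.3·9.6·0.47 + 11.3·12.5·0.79 + 17.5·9.6·0.53 + 17.5·12.5·0.64 + 9.6·12.5·0.66] = 682.35 + 1167.06 = 1849.41.
With uncorrelated errors the cross-covariances are all true-score covariance, so they carry over unchanged; only the diagonal terms shrink to ρᵢσᵢ².
True-score variance = [11.3²·0.74 + 17.5²·0.82 + 9.6²·0.77 + 12.5²·0.94] + 1167.06 = 563.454 + 1167.06 = 1730.52.
Reliability = 1730.52 / 1849.41 = 0.936.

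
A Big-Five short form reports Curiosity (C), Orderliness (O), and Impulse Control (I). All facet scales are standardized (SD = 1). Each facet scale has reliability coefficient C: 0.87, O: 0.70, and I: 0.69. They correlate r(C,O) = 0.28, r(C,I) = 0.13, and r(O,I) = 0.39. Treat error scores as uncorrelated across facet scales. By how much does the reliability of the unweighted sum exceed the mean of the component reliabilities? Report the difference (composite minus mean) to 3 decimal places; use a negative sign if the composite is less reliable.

0.086

Var(sum) = 3 + 1.6 = 4.6; true-score variance = 2.26 + 1.6 = 3.86; composite reliability = 0.8391.
Mean component reliability = 0.7533.
Difference = 0.8391 − 0.7533 = 0.086.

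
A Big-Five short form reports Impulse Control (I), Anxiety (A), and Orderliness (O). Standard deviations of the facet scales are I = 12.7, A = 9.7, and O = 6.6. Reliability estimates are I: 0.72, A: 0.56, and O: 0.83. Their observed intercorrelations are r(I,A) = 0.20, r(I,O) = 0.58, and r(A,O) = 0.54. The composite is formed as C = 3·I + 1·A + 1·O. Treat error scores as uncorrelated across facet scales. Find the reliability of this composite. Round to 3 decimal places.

Var(C) = 3²·12.7² + 9.7² + 6.6² + 2·[3·12.7·9.7·0.20 + 3·12.7·6.6·0.58 + 9.7·6.6·0.54] = 1589.26 + 508.663 = 2097.92.
Under uncorrelated errors the observed covariances equal the true-score covariances, so only the own-variance terms attenuate.
True-score variance = [3²·12.7²·0.72 + 9.7²·0.56 + 6.6²·0.83] + 508.663 = 1134 + 508.663 = 1642.67.
Reliability = 1642.67 / 2097.92 = 0.783.

0.783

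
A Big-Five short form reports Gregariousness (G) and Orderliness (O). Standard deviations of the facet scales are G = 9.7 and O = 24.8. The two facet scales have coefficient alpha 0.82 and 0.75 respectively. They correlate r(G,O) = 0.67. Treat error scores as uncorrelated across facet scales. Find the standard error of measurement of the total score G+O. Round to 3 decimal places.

13.065

Var(total) = 709.13 + 322.35 = 1031.48.
True-score variance = 538.434 + 322.35 = 860.784, so reliability = 0.8345.
Error variance = 1031.48 − 860.784 = 170.696; SEM = √170.696 = 13.065.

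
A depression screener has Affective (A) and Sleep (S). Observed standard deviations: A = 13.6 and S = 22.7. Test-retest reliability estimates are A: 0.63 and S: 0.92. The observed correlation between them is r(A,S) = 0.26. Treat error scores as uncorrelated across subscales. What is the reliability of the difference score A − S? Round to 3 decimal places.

0.797

Var(A−S) = 13.6² + 22.7² − 2·13.6·22.7·0.26 = 700.25 − 160.534 = 539.716.
Because errors are independent across components, Cov(Tᵢ,Tⱼ) = Cov(Xᵢ,Xⱼ); the off-diagonal part of the true-score variance is the same as above.
True-score variance = [13.6²·0.63 + 22.7²·0.92] − 160.534 = 590.592 − 160.534 = 430.057.
Reliability = 430.057 / 539.716 = 0.797.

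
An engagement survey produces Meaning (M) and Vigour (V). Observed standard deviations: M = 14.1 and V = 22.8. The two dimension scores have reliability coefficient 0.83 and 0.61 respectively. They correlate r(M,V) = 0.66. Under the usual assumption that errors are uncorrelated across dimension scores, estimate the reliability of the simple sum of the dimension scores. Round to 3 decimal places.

Var(M+V) = 14.1² + 22.8² + 2·[14.1·22.8·0.66] = 718.65 + 424.354 = 1143.
With uncorrelated errors the cross-covariances are all true-score covariance, so they carry over unchanged; only the diagonal terms shrink to ρᵢσᵢ².
True-score variance = [14.1²·0.83 + 22.8²·0.61] + 424.354 = 482.115 + 424.354 = 906.468.
Reliability = 906.468 / 1143 = 0.793.

0.793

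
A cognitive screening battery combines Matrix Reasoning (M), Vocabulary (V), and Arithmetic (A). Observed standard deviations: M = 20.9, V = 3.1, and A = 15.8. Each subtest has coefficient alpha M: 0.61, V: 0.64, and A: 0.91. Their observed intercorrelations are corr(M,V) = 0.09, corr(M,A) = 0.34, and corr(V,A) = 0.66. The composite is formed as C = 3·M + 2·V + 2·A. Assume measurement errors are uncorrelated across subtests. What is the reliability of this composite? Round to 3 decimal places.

0.754

Var(C) = 3²·20.9² + 2²·3.1² + 2²·15.8² + 2·[6·20.9·3.1·0.09 + 6·20.9·15.8·0.34 + 4·3.1·15.8·0.66] = 4968.29 + 1675.89 = 6644.18.
Under uncorrelated errors the observed covariances equal the true-score covariances, so only the own-variance terms attenuate.
True-score variance = [3²·20.9²·0.61 + 2²·3.1²·0.64 + 2²·15.8²·0.91] + 1675.89 = 3331.38 + 1675.89 = 5007.26.
Reliability = 5007.26 / 6644.18 = 0.754.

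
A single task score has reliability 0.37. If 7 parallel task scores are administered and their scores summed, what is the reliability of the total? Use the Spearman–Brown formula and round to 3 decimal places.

0.804

ρ_k = kρ / (1 + (k−1)ρ) = 7·0.37 / (1 + 6·0.37) = 2.590 / 3.220 = 0.804.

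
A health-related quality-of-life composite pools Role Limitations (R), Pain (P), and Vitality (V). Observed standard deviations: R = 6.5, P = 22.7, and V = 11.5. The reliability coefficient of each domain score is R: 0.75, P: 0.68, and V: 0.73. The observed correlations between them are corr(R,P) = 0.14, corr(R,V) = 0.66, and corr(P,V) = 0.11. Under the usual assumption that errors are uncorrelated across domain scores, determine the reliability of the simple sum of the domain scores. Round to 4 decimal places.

0.7620

Var(R+P+V) = 6.5² + 22.7² + 11.5² + 2·[6.5·22.7·0.14 + 6.5·11.5·0.66 + 22.7·11.5·0.11] = 689.79 + 197.415 = 887.205.
Under uncorrelated errors the observed covariances equal the true-score covariances, so only the own-variance terms attenuate.
True-score variance = [6.5²·0.75 + 22.7²·0.68 + 11.5²·0.73] + 197.415 = 478.627 + 197.415 = 676.042.
Reliability = 676.042 / 887.205 = 0.7620.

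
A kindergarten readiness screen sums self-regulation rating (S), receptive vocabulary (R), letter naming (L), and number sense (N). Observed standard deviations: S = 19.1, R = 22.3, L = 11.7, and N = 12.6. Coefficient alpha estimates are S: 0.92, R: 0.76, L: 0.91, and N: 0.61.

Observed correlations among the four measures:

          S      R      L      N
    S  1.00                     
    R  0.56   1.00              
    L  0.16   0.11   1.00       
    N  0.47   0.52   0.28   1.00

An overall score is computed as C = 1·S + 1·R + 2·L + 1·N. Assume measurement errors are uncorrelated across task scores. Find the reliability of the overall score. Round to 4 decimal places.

0.9130

Var(C) = 19.1² + 22.3² + 2²·11.7² + 12.6² + 2·[19.1·22.3·0.56 + 2·19.1·11.7·0.16 + 19.1·12.6·0.47 + 2·22.3·11.7·0.11 + 22.3·12.6·0.52 + 2·11.7·12.6·0.28] = 1568.42 + 1418.41 = 2986.83.
Under uncorrelated errors the observed covariances equal the true-score covariances, so only the own-variance terms attenuate.
True-score variance = [19.1²·0.92 + 22.3²·0.76 + 2²·11.7²·0.91 + 12.6²·0.61] + 1418.41 = 1308.69 + 1418.41 = 2727.1.
Reliability = 2727.1 / 2986.83 = 0.9130.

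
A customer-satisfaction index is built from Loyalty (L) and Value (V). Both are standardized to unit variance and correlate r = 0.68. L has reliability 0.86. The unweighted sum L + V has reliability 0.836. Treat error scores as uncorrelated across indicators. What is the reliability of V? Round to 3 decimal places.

Var(L+V) = 2 + 2·0.68 = 3.360.
True-score variance = ρ_L + ρ_V + 2·0.68, so 0.836 = (0.86 + ρ_V + 1.36) / 3.360.
ρ_V = 0.836·3.360 − 0.86 − 1.36 = 0.589.

0.589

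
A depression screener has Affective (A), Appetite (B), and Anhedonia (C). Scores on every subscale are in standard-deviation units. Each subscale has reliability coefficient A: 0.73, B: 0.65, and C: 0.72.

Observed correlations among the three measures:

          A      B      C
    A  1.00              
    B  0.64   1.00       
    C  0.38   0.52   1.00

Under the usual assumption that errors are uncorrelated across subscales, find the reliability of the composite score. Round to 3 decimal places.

Var(A+B+C) = 3 + 2·[0.64 + 0.38 + 0.52] = 3 + 3.08 = 6.08.
Because errors are independent across components, Cov(Tᵢ,Tⱼ) = Cov(Xᵢ,Xⱼ); the off-diagonal part of the true-score variance is the same as above.
True-score variance = [0.73 + 0.65 + 0.72] + 3.08 = 2.1 + 3.08 = 5.18.
Reliability = 5.18 / 6.08 = 0.852.

0.852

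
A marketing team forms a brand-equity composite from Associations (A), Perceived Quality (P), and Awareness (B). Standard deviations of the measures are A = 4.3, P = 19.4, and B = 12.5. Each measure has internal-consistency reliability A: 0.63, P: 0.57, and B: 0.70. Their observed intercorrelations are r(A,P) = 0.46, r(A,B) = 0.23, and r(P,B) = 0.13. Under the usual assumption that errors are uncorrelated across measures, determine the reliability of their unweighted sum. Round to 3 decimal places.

0.699

Var(A+P+B) = 4.3² + 19.4² + 12.5² + 2·[4.3·19.4·0.46 + 4.3·12.5·0.23 + 19.4·12.5·0.13] = 551.1 + 164.521 = 715.621.
Under uncorrelated errors the observed covariances equal the true-score covariances, so only the own-variance terms attenuate.
True-score variance = [4.3²·0.63 + 19.4²·0.57 + 12.5²·0.70] + 164.521 = 335.549 + 164.521 = 500.07.
Reliability = 500.07 / 715.621 = 0.699.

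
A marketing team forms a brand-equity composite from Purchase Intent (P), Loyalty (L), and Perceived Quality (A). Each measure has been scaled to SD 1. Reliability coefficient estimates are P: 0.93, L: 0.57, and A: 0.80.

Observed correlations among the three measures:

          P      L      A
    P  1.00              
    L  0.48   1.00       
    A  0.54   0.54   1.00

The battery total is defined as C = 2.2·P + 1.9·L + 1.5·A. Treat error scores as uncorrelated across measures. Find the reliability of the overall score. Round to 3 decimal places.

0.890

Var(C) = 2.2² + 1.9² + 1.5² + 2·[4.18·0.48 + 3.3·0.54 + 2.85·0.54] = 10.7 + 10.6548 = 21.3548.
Under uncorrelated errors the observed covariances equal the true-score covariances, so only the own-variance terms attenuate.
True-score variance = [2.2²·0.93 + 1.9²·0.57 + 1.5²·0.80] + 10.6548 = 8.3589 + 10.6548 = 19.0137.
Reliability = 19.0137 / 21.3548 = 0.890.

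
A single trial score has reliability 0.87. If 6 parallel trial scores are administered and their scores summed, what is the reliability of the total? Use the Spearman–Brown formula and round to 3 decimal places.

ρ_k = kρ / (1 + (k−1)ρ) = 6·0.87 / (1 + 5·0.87) = 5.220 / 5.350 = 0.976.

0.976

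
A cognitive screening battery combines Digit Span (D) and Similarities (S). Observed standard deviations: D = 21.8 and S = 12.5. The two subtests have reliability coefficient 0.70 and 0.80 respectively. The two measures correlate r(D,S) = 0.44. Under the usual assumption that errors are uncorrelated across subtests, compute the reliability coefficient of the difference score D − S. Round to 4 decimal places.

0.5562

Var(D−S) = 21.8² + 12.5² − 2·21.8·12.5·0.44 = 631.49 − 239.8 = 391.69.
Because errors are independent across components, Cov(Tᵢ,Tⱼ) = Cov(Xᵢ,Xⱼ); the off-diagonal part of the true-score variance is the same as above.
True-score variance = [21.8²·0.70 + 12.5²·0.80] − 239.8 = 457.668 − 239.8 = 217.868.
Reliability = 217.868 / 391.69 = 0.5562.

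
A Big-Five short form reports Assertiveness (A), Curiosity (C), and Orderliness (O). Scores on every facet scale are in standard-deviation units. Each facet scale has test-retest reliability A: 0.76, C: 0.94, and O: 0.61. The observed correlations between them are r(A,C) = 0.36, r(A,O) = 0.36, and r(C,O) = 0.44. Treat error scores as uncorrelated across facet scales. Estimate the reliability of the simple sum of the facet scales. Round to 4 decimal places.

0.8703

Var(A+C+O) = 3 + 2·[0.36 + 0.36 + 0.44] = 3 + 2.32 = 5.32.
With uncorrelated errors the cross-covariances are all true-score covariance, so they carry over unchanged; only the diagonal terms shrink to ρᵢσᵢ².
True-score variance = [0.76 + 0.94 + 0.61] + 2.32 = 2.31 + 2.32 = 4.63.
Reliability = 4.63 / 5.32 = 0.8703.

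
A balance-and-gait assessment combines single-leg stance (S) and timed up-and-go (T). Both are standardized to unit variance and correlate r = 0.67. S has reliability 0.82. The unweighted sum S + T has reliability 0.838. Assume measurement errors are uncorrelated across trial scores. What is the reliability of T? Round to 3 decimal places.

Var(S+T) = 2 + 2·0.67 = 3.340.
True-score variance = ρ_S + ρ_T + 2·0.67, so 0.838 = (0.82 + ρ_T + 1.34) / 3.340.
ρ_T = 0.838·3.340 − 0.82 − 1.34 = 0.639.

0.639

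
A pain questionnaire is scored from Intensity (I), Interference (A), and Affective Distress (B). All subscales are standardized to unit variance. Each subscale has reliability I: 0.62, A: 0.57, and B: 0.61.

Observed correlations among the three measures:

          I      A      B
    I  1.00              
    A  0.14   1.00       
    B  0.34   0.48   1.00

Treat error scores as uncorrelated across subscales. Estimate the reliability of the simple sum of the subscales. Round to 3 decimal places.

0.756

Var(I+A+B) = 3 + 2·[0.14 + 0.34 + 0.48] = 3 + 1.92 = 4.92.
Under uncorrelated errors the observed covariances equal the true-score covariances, so only the own-variance terms attenuate.
True-score variance = [0.62 + 0.57 + 0.61] + 1.92 = 1.8 + 1.92 = 3.72.
Reliability = 3.72 / 4.92 = 0.756.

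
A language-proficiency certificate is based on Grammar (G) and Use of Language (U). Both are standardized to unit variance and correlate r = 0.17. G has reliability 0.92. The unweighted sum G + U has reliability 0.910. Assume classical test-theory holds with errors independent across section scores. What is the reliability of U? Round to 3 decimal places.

Var(G+U) = 2 + 2·0.17 = 2.340.
True-score variance = ρ_G + ρ_U + 2·0.17, so 0.910 = (0.92 + ρ_U + 0.34) / 2.340.
ρ_U = 0.910·2.340 − 0.92 − 0.34 = 0.869.

0.869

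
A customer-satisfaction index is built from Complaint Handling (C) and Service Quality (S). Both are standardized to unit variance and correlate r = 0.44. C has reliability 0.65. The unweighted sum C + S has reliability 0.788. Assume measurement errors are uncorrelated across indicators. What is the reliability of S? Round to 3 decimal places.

Var(C+S) = 2 + 2·0.44 = 2.880.
True-score variance = ρ_C + ρ_S + 2·0.44, so 0.788 = (0.65 + ρ_S + 0.88) / 2.880.
ρ_S = 0.788·2.880 − 0.65 − 0.88 = 0.739.

0.739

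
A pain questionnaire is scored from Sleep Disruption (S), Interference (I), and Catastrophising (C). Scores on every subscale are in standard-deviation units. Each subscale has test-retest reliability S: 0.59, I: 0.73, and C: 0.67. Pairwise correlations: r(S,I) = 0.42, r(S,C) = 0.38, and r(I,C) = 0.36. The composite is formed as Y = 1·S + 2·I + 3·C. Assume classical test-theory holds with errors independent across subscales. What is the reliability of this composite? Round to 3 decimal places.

Var(Y) = 1 + 2² + 3² + 2·[2·0.42 + 3·0.38 + 6·0.36] = 14 + 8.28 = 22.28.
Because errors are independent across components, Cov(Tᵢ,Tⱼ) = Cov(Xᵢ,Xⱼ); the off-diagonal part of the true-score variance is the same as above.
True-score variance = [0.59 + 2²·0.73 + 3²·0.67] + 8.28 = 9.54 + 8.28 = 17.82.
Reliability = 17.82 / 22.28 = 0.800.

0.800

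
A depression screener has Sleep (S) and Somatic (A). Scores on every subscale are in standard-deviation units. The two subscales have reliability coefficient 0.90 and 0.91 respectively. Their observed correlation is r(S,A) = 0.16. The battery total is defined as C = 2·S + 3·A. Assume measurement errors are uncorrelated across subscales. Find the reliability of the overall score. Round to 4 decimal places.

0.9189

Var(C) = 2² + 3² + 2·[6·0.16] = 13 + 1.92 = 14.92.
With uncorrelated errors the cross-covariances are all true-score covariance, so they carry over unchanged; only the diagonal terms shrink to ρᵢσᵢ².
True-score variance = [2²·0.90 + 3²·0.91] + 1.92 = 11.79 + 1.92 = 13.71.
Reliability = 13.71 / 14.92 = 0.9189.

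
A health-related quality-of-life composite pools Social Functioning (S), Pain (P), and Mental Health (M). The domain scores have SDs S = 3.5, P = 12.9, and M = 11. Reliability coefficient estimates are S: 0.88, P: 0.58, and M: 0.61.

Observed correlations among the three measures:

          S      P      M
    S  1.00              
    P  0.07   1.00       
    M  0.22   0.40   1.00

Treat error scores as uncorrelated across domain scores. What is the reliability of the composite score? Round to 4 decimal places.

0.7284

Var(S+P+M) = 3.5² + 12.9² + 11² + 2·[3.5·12.9·0.07 + 3.5·11·0.22 + 12.9·11·0.40] = 299.66 + 136.781 = 436.441.
With uncorrelated errors the cross-covariances are all true-score covariance, so they carry over unchanged; only the diagonal terms shrink to ρᵢσᵢ².
True-score variance = [3.5²·0.88 + 12.9²·0.58 + 11²·0.61] + 136.781 = 181.108 + 136.781 = 317.889.
Reliability = 317.889 / 436.441 = 0.7284.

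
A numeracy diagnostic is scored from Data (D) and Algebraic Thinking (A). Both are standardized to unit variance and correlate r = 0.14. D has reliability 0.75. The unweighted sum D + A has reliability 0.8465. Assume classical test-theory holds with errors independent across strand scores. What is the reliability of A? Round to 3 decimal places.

Var(D+A) = 2 + 2·0.14 = 2.280.
True-score variance = ρ_D + ρ_A + 2·0.14, so 0.8465 = (0.75 + ρ_A + 0.28) / 2.280.
ρ_A = 0.8465·2.280 − 0.75 − 0.28 = 0.900.

0.900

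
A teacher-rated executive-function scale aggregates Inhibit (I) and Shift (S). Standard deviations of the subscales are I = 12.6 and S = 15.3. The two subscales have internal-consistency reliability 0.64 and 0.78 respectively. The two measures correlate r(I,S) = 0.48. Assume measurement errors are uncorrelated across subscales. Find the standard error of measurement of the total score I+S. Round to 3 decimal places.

Var(total) = 392.85 + 185.069 = 577.919.
True-score variance = 284.197 + 185.069 = 469.265, so reliability = 0.8120.
Error variance = 577.919 − 469.265 = 108.653; SEM = √108.653 = 10.424.

10.424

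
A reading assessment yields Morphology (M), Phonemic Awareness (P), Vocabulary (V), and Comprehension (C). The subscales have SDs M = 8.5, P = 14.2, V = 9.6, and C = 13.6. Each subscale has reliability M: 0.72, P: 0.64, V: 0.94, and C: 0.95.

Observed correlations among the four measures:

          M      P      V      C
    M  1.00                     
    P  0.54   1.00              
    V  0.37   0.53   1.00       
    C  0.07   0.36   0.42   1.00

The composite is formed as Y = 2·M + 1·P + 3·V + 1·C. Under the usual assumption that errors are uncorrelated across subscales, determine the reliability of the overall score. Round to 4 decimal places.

0.9306

Var(Y) = 2²·8.5² + 14.2² + 3²·9.6² + 13.6² + 2·[2·8.5·14.2·0.54 + 6·8.5·9.6·0.37 + 2·8.5·13.6·0.07 + 3·14.2·9.6·0.53 + 14.2·13.6·0.36 + 3·9.6·13.6·0.42] = 1505.04 + 1556.94 = 3061.98.
Because errors are independent across components, Cov(Tᵢ,Tⱼ) = Cov(Xᵢ,Xⱼ); the off-diagonal part of the true-score variance is the same as above.
True-score variance = [2²·8.5²·0.72 + 14.2²·0.64 + 3²·9.6²·0.94 + 13.6²·0.95] + 1556.94 = 1292.52 + 1556.94 = 2849.45.
Reliability = 2849.45 / 3061.98 = 0.9306.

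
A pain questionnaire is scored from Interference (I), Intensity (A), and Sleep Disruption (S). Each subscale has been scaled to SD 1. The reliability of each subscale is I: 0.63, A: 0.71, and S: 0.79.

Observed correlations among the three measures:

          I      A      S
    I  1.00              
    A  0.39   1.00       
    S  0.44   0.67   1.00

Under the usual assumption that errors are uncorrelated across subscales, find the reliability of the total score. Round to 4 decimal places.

0.8550

Var(I+A+S) = 3 + 2·[0.39 + 0.44 + 0.67] = 3 + 3 = 6.
Because errors are independent across components, Cov(Tᵢ,Tⱼ) = Cov(Xᵢ,Xⱼ); the off-diagonal part of the true-score variance is the same as above.
True-score variance = [0.63 + 0.71 + 0.79] + 3 = 2.13 + 3 = 5.13.
Reliability = 5.13 / 6 = 0.8550.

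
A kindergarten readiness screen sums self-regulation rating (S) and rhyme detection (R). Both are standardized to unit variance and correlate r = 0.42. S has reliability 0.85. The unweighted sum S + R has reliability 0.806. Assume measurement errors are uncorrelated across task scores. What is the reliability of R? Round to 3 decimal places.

0.599

Var(S+R) = 2 + 2·0.42 = 2.840.
True-score variance = ρ_S + ρ_R + 2·0.42, so 0.806 = (0.85 + ρ_R + 0.84) / 2.840.
ρ_R = 0.806·2.840 − 0.85 − 0.84 = 0.599.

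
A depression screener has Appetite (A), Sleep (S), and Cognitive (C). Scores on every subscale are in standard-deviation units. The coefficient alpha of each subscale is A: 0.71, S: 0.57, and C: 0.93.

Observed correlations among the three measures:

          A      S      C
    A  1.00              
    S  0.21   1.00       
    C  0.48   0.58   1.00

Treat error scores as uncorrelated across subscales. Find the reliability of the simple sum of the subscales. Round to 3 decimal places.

Var(A+S+C) = 3 + 2·[0.21 + 0.48 + 0.58] = 3 + 2.54 = 5.54.
Because errors are independent across components, Cov(Tᵢ,Tⱼ) = Cov(Xᵢ,Xⱼ); the off-diagonal part of the true-score variance is the same as above.
True-score variance = [0.71 + 0.57 + 0.93] + 2.54 = 2.21 + 2.54 = 4.75.
Reliability = 4.75 / 5.54 = 0.857.

0.857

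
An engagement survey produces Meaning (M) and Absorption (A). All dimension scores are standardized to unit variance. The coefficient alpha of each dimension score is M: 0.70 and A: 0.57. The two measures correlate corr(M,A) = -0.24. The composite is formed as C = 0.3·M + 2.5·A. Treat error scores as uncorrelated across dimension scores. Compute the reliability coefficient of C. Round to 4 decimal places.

Var(C) = 0.3² + 2.5² + 2·[0.75·(-0.24)] = 6.34 − 0.36 = 5.98.
With uncorrelated errors the cross-covariances are all true-score covariance, so they carry over unchanged; only the diagonal terms shrink to ρᵢσᵢ².
True-score variance = [0.3²·0.70 + 2.5²·0.57] − 0.36 = 3.6255 − 0.36 = 3.2655.
Reliability = 3.2655 / 5.98 = 0.5461.

0.5461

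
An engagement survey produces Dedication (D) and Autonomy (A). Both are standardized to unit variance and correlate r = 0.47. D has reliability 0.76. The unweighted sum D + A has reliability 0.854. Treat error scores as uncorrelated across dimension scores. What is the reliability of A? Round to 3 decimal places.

Var(D+A) = 2 + 2·0.47 = 2.940.
True-score variance = ρ_D + ρ_A + 2·0.47, so 0.854 = (0.76 + ρ_A + 0.94) / 2.940.
ρ_A = 0.854·2.940 − 0.76 − 0.94 = 0.811.

0.811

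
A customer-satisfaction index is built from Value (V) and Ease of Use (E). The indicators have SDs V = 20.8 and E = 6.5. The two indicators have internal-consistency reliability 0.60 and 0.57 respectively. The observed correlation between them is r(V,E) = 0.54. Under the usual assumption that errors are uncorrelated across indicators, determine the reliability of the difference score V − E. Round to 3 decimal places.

Var(V−E) = 20.8² + 6.5² − 2·20.8·6.5·0.54 = 474.89 − 146.016 = 328.874.
Under uncorrelated errors the observed covariances equal the true-score covariances, so only the own-variance terms attenuate.
True-score variance = [20.8²·0.60 + 6.5²·0.57] − 146.016 = 283.666 − 146.016 = 137.65.
Reliability = 137.65 / 328.874 = 0.419.

0.419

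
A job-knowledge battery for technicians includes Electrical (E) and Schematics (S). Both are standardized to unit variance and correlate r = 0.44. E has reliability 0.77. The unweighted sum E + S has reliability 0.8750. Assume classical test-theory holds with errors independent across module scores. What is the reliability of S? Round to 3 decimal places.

Var(E+S) = 2 + 2·0.44 = 2.880.
True-score variance = ρ_E + ρ_S + 2·0.44, so 0.8750 = (0.77 + ρ_S + 0.88) / 2.880.
ρ_S = 0.8750·2.880 − 0.77 − 0.88 = 0.870.

0.870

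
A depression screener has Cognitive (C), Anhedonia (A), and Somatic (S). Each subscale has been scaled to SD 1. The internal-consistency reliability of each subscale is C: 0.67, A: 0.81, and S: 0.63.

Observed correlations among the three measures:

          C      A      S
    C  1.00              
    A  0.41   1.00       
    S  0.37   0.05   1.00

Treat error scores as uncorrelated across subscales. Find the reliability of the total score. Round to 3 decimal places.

0.809

Var(C+A+S) = 3 + 2·[0.41 + 0.37 + 0.05] = 3 + 1.66 = 4.66.
With uncorrelated errors the cross-covariances are all true-score covariance, so they carry over unchanged; only the diagonal terms shrink to ρᵢσᵢ².
True-score variance = [0.67 + 0.81 + 0.63] + 1.66 = 2.11 + 1.66 = 3.77.
Reliability = 3.77 / 4.66 = 0.809.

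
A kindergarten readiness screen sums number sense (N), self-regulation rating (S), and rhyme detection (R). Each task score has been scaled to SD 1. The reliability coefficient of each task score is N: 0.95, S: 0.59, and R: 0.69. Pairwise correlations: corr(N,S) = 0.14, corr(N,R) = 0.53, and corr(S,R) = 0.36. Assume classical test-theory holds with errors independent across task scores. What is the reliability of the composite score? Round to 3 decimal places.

Var(N+S+R) = 3 + 2·[0.14 + 0.53 + 0.36] = 3 + 2.06 = 5.06.
Because errors are independent across components, Cov(Tᵢ,Tⱼ) = Cov(Xᵢ,Xⱼ); the off-diagonal part of the true-score variance is the same as above.
True-score variance = [0.95 + 0.59 + 0.69] + 2.06 = 2.23 + 2.06 = 4.29.
Reliability = 4.29 / 5.06 = 0.848.

0.848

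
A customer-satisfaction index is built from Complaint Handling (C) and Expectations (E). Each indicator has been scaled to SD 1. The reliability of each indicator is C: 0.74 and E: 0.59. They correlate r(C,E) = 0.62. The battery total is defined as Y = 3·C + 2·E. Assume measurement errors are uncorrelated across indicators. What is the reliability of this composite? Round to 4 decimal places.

Var(Y) = 3² + 2² + 2·[6·0.62] = 13 + 7.44 = 20.44.
With uncorrelated errors the cross-covariances are all true-score covariance, so they carry over unchanged; only the diagonal terms shrink to ρᵢσᵢ².
True-score variance = [3²·0.74 + 2²·0.59] + 7.44 = 9.02 + 7.44 = 16.46.
Reliability = 16.46 / 20.44 = 0.8053.

0.8053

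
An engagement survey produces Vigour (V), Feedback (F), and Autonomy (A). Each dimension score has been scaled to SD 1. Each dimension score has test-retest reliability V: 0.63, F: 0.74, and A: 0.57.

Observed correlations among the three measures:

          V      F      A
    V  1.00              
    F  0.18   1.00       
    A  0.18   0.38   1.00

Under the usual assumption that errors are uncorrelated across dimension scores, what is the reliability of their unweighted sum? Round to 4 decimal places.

Var(V+F+A) = 3 + 2·[0.18 + 0.18 + 0.38] = 3 + 1.48 = 4.48.
Because errors are independent across components, Cov(Tᵢ,Tⱼ) = Cov(Xᵢ,Xⱼ); the off-diagonal part of the true-score variance is the same as above.
True-score variance = [0.63 + 0.74 + 0.57] + 1.48 = 1.94 + 1.48 = 3.42.
Reliability = 3.42 / 4.48 = 0.7634.

0.7634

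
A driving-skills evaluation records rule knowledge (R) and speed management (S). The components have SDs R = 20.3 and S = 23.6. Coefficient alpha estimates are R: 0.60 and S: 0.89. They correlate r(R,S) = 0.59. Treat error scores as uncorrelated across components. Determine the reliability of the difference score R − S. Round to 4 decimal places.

0.4400

Var(R−S) = 20.3² + 23.6² − 2·20.3·23.6·0.59 = 969.05 − 565.314 = 403.736.
Because errors are independent across components, Cov(Tᵢ,Tⱼ) = Cov(Xᵢ,Xⱼ); the off-diagonal part of the true-score variance is the same as above.
True-score variance = [20.3²·0.60 + 23.6²·0.89] − 565.314 = 742.948 − 565.314 = 177.634.
Reliability = 177.634 / 403.736 = 0.4400.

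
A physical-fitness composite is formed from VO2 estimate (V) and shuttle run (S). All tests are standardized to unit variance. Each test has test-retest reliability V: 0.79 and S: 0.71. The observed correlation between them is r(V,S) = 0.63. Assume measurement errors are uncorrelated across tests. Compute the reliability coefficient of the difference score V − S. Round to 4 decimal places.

0.3243

Var(V−S) = 1 + 1 − 2·0.63 = 2 − 1.26 = 0.74.
With uncorrelated errors the cross-covariances are all true-score covariance, so they carry over unchanged; only the diagonal terms shrink to ρᵢσᵢ².
True-score variance = [0.79 + 0.71] − 1.26 = 1.5 − 1.26 = 0.24.
Reliability = 0.24 / 0.74 = 0.3243.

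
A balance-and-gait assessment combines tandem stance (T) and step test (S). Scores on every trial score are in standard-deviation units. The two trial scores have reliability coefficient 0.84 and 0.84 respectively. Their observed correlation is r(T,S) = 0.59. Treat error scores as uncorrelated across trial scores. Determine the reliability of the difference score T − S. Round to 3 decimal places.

0.610

Var(T−S) = 1 + 1 − 2·0.59 = 2 − 1.18 = 0.82.
Because errors are independent across components, Cov(Tᵢ,Tⱼ) = Cov(Xᵢ,Xⱼ); the off-diagonal part of the true-score variance is the same as above.
True-score variance = [0.84 + 0.84] − 1.18 = 1.68 − 1.18 = 0.5.
Reliability = 0.5 / 0.82 = 0.610.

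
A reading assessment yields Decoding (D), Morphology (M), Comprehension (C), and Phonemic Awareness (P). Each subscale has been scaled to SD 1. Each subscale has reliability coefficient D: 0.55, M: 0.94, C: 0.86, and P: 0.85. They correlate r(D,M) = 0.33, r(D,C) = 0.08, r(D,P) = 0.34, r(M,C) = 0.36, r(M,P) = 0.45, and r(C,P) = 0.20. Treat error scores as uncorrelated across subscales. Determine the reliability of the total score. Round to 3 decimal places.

Var(D+M+C+P) = 4 + 2·[0.33 + 0.08 + 0.34 + 0.36 + 0.45 + 0.20] = 4 + 3.52 = 7.52.
Under uncorrelated errors the observed covariances equal the true-score covariances, so only the own-variance terms attenuate.
True-score variance = [0.55 + 0.94 + 0.86 + 0.85] + 3.52 = 3.2 + 3.52 = 6.72.
Reliability = 6.72 / 7.52 = 0.894.

0.894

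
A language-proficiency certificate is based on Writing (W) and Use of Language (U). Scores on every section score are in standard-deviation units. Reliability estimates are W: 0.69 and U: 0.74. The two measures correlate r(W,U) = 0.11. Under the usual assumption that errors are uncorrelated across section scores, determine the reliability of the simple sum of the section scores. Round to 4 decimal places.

0.7432

Var(W+U) = 2 + 2·[0.11] = 2 + 0.22 = 2.22.
With uncorrelated errors the cross-covariances are all true-score covariance, so they carry over unchanged; only the diagonal terms shrink to ρᵢσᵢ².
True-score variance = [0.69 + 0.74] + 0.22 = 1.43 + 0.22 = 1.65.
Reliability = 1.65 / 2.22 = 0.7432.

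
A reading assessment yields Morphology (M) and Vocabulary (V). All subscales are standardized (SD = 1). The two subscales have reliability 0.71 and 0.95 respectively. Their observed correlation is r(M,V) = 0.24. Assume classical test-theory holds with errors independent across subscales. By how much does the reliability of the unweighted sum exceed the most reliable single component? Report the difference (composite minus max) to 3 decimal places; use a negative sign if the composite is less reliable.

-0.087

Var(sum) = 2 + 0.48 = 2.48; true-score variance = 1.66 + 0.48 = 2.14; composite reliability = 0.8629.
Max component reliability = 0.9500.
Difference = 0.8629 − 0.9500 = -0.087.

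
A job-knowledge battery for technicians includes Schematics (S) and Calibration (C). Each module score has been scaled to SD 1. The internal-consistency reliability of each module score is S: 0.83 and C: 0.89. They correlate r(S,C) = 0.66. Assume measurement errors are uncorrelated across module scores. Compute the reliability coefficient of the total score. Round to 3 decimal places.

0.916

Var(S+C) = 2 + 2·[0.66] = 2 + 1.32 = 3.32.
Under uncorrelated errors the observed covariances equal the true-score covariances, so only the own-variance terms attenuate.
True-score variance = [0.83 + 0.89] + 1.32 = 1.72 + 1.32 = 3.04.
Reliability = 3.04 / 3.32 = 0.916.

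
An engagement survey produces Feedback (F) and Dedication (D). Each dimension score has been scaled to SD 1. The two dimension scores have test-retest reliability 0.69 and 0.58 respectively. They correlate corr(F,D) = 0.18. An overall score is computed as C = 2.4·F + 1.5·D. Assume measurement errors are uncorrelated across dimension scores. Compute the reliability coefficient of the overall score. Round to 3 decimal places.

0.707

Var(C) = 2.4² + 1.5² + 2·[3.6·0.18] = 8.01 + 1.296 = 9.306.
Because errors are independent across components, Cov(Tᵢ,Tⱼ) = Cov(Xᵢ,Xⱼ); the off-diagonal part of the true-score variance is the same as above.
True-score variance = [2.4²·0.69 + 1.5²·0.58] + 1.296 = 5.2794 + 1.296 = 6.5754.
Reliability = 6.5754 / 9.306 = 0.707.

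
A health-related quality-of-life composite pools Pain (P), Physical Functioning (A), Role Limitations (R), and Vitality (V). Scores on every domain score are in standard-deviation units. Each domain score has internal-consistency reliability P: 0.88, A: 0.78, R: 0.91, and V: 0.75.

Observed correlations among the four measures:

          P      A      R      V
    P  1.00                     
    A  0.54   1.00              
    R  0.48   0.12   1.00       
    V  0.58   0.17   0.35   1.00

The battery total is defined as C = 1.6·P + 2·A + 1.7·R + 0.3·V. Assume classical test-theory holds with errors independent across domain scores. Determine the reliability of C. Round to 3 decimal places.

Var(C) = 1.6² + 2² + 1.7² + 0.3² + 2·[3.2·0.54 + 2.72·0.48 + 0.48·0.58 + 3.4·0.12 + 0.6·0.17 + 0.51·0.35] = 9.54 + 8.001 = 17.541.
With uncorrelated errors the cross-covariances are all true-score covariance, so they carry over unchanged; only the diagonal terms shrink to ρᵢσᵢ².
True-score variance = [1.6²·0.88 + 2²·0.78 + 1.7²·0.91 + 0.3²·0.75] + 8.001 = 8.0702 + 8.001 = 16.0712.
Reliability = 16.0712 / 17.541 = 0.916.

0.916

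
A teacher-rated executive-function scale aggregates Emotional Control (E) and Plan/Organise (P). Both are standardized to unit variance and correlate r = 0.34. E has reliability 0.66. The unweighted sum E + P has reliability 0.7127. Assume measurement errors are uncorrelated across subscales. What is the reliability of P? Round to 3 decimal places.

Var(E+P) = 2 + 2·0.34 = 2.680.
True-score variance = ρ_E + ρ_P + 2·0.34, so 0.7127 = (0.66 + ρ_P + 0.68) / 2.680.
ρ_P = 0.7127·2.680 − 0.66 − 0.68 = 0.570.

0.570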